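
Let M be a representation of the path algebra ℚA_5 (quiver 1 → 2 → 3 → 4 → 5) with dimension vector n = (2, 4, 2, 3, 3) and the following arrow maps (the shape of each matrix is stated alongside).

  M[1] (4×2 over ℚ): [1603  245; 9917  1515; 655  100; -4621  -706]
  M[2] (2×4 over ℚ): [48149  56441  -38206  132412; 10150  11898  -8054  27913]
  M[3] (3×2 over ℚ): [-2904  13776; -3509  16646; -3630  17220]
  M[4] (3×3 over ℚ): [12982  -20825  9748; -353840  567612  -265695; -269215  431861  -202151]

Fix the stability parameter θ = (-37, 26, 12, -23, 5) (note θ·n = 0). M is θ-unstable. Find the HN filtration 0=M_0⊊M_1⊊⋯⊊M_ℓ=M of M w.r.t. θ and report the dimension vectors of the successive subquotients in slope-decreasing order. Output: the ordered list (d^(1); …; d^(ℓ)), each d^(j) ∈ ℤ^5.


Barcode: M ≅ I[1,2], I[1,3], I[2,2], I[2,5], I[4,5]^2. HN layers by μ_θ (5 steps, strictly decreasing):
  μ^(1)=26; μ^(2)=19; μ^(3)=5; μ^(4)=-23; μ^(5)=-37

((0, 2, 0, 0, 0); (0, 1, 1, 0, 0); (0, 1, 1, 1, 3); (0, 0, 0, 2, 0); (2, 0, 0, 0, 0))


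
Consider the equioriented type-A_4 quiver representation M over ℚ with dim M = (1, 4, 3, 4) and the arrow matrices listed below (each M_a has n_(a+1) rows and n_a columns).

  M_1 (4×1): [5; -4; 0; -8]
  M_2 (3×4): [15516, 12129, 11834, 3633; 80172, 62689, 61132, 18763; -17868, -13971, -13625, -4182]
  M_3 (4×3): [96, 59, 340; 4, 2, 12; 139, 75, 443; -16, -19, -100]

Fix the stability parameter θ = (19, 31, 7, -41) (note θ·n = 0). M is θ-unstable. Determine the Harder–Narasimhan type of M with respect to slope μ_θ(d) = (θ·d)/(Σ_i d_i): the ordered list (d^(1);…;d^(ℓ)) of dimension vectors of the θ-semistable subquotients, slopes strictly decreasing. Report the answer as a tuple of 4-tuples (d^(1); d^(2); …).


Via rank(M_{q-1}∘⋯∘M_p): M ≅ I[1,2], I[2,3], I[2,4]^2, I[4,4]^2.
μ_θ-semistable layers: μ^(1)=31; μ^(2)=19; μ^(3)=-1; μ^(4)=-41

((0, 1, 0, 0); (1, 1, 1, 0); (0, 2, 2, 2); (0, 0, 0, 2))


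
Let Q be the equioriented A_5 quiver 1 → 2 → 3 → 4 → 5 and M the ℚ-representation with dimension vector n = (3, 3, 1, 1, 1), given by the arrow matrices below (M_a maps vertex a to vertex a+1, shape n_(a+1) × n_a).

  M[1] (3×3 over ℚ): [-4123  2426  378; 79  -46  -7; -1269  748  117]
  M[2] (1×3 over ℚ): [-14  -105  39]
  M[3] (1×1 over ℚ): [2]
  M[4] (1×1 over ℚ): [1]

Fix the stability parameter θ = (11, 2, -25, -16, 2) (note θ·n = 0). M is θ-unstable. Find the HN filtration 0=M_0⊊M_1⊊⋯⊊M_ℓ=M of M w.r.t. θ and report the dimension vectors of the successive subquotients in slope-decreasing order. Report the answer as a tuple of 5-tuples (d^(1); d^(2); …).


Via rank(M_{q-1}∘⋯∘M_p): M ≅ I[1,2]^2, I[1,5].
μ_θ-semistable layers: μ^(1)=13/2; μ^(2)=2; μ^(3)=-7

((2, 2, 0, 0, 0); (0, 0, 0, 0, 1); (1, 1, 1, 1, 0))


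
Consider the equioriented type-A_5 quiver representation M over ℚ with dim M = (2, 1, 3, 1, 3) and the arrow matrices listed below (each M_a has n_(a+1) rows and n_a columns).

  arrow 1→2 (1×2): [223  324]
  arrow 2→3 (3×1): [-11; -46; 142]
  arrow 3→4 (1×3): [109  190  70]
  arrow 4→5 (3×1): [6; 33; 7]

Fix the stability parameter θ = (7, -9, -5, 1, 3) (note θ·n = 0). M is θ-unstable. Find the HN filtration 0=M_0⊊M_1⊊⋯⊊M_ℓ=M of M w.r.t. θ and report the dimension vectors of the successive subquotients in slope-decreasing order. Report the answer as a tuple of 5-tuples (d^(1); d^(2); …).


Via rank(M_{q-1}∘⋯∘M_p): M ≅ I[1,1], I[1,5], I[3,3]^2, I[5,5]^2.
μ_θ-semistable layers: μ^(1)=7; μ^(2)=3; μ^(3)=1; μ^(4)=-7/3; μ^(5)=-5

((1, 0, 0, 0, 0); (0, 0, 0, 0, 3); (0, 0, 0, 1, 0); (1, 1, 1, 0, 0); (0, 0, 2, 0, 0))


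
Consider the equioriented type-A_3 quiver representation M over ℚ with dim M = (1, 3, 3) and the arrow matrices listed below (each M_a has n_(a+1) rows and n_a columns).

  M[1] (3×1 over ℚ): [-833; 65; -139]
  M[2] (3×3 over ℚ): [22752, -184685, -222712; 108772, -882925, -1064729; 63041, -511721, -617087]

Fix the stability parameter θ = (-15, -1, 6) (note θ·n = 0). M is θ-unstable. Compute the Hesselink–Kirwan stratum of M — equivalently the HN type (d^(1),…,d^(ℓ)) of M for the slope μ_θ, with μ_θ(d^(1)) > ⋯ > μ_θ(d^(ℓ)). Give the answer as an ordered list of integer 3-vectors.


Barcode: M ≅ I[1,3], I[2,3]^2. HN layers by μ_θ (3 steps, strictly decreasing):
  μ^(1)=6; μ^(2)=-1; μ^(3)=-15

((0, 0, 3); (0, 3, 0); (1, 0, 0))


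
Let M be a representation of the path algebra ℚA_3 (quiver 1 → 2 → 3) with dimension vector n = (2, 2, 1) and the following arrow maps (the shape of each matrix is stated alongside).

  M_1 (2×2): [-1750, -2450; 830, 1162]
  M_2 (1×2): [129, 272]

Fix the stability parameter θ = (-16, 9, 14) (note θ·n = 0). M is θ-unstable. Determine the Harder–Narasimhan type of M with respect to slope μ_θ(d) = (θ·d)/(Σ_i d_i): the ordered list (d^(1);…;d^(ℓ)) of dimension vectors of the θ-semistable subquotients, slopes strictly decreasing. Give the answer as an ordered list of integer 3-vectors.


Interval decomposition of M: I[1,1], I[1,3], I[2,2].
HN type (ℓ=3): μ^(1)=14; μ^(2)=9; μ^(3)=-16

((0, 0, 1); (0, 2, 0); (2, 0, 0))


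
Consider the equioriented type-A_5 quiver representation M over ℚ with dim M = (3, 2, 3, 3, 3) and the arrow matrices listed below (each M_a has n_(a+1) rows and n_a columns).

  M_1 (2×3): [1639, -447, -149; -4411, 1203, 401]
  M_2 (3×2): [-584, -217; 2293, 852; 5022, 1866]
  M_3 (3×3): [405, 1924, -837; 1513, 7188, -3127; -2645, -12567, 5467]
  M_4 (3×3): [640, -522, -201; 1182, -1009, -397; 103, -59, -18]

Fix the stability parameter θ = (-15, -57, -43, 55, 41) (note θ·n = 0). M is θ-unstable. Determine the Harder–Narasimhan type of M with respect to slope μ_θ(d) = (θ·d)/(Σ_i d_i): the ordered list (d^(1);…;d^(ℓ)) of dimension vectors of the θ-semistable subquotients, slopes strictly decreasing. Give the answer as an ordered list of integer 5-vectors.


Interval decomposition of M: I[1,1]^2, I[1,5], I[2,5], I[3,5].
HN type (ℓ=5): μ^(1)=48; μ^(2)=-15; μ^(3)=-115/3; μ^(4)=-43; μ^(5)=-57

((0, 0, 0, 3, 3); (2, 0, 0, 0, 0); (1, 1, 1, 0, 0); (0, 0, 2, 0, 0); (0, 1, 0, 0, 0))


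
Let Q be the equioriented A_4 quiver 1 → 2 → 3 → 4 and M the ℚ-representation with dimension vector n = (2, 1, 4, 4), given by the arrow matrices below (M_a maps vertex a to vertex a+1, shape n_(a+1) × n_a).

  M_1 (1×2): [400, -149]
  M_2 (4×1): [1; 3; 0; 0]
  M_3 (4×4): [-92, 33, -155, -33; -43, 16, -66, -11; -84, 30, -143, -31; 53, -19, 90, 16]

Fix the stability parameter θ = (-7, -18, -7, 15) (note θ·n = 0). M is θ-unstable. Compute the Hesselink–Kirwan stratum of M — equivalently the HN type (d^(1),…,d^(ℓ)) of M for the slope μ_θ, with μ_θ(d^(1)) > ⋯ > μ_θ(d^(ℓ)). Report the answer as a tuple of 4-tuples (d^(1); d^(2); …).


Barcode: M ≅ I[1,1], I[1,4], I[3,4]^3. HN layers by μ_θ (3 steps, strictly decreasing):
  μ^(1)=15; μ^(2)=-7; μ^(3)=-25/2

((0, 0, 0, 4); (1, 0, 4, 0); (1, 1, 0, 0))


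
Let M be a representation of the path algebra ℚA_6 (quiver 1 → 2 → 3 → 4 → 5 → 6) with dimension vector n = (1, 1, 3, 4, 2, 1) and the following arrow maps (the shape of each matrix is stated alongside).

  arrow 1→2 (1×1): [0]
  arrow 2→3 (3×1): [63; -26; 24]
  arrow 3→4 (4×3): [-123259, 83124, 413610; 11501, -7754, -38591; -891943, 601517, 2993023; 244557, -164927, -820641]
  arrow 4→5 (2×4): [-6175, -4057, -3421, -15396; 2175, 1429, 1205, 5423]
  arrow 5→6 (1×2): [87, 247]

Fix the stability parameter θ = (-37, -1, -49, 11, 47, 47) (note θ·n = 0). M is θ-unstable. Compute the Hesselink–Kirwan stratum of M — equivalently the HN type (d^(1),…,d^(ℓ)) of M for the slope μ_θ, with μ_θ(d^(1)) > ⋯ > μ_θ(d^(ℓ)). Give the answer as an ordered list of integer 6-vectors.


Via rank(M_{q-1}∘⋯∘M_p): M ≅ I[1,1], I[2,6], I[3,4], I[3,5], I[4,4].
μ_θ-semistable layers: μ^(1)=47; μ^(2)=11; μ^(3)=-25; μ^(4)=-37; μ^(5)=-49

((0, 0, 0, 0, 2, 1); (0, 0, 0, 4, 0, 0); (0, 1, 1, 0, 0, 0); (1, 0, 0, 0, 0, 0); (0, 0, 2, 0, 0, 0))


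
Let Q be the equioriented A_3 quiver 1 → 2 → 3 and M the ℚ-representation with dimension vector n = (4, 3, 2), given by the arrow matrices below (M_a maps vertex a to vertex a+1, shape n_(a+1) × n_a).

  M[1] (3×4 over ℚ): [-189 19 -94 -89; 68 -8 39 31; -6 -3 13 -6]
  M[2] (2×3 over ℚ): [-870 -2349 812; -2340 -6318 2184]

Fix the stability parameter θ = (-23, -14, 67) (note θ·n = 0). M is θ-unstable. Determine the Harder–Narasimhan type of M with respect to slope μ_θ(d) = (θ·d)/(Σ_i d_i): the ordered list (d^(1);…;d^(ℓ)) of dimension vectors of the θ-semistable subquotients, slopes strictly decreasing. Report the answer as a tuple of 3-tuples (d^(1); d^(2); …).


Interval decomposition of M: I[1,1], I[1,2]^2, I[1,3], I[3,3].
HN type (ℓ=3): μ^(1)=67; μ^(2)=-14; μ^(3)=-23

((0, 0, 2); (0, 3, 0); (4, 0, 0))


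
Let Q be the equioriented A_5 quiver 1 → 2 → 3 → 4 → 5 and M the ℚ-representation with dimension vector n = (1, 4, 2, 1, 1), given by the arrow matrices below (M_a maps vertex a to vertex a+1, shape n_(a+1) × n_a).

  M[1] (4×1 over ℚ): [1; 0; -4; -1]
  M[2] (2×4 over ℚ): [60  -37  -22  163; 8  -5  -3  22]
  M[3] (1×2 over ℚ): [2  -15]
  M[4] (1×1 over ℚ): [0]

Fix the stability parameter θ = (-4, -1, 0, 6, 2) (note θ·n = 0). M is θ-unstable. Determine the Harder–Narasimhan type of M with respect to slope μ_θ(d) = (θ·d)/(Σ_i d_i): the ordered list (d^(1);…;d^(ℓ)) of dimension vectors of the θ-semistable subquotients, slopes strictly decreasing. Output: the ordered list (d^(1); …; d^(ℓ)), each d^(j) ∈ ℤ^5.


Via rank(M_{q-1}∘⋯∘M_p): M ≅ I[1,3], I[2,2]^2, I[2,4], I[5,5].
μ_θ-semistable layers: μ^(1)=6; μ^(2)=2; μ^(3)=0; μ^(4)=-1; μ^(5)=-4

((0, 0, 0, 1, 0); (0, 0, 0, 0, 1); (0, 0, 2, 0, 0); (0, 4, 0, 0, 0); (1, 0, 0, 0, 0))


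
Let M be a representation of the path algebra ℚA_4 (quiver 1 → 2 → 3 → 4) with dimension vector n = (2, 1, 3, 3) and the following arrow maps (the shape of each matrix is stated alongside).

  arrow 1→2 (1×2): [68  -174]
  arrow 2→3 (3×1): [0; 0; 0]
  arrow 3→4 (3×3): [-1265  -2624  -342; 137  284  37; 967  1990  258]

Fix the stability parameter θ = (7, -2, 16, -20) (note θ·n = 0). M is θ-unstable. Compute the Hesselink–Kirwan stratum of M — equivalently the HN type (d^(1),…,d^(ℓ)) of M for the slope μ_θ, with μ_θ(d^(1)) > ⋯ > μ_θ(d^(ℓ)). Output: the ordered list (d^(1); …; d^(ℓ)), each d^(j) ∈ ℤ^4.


Interval decomposition of M: I[1,1], I[1,2], I[3,4]^3.
HN type (ℓ=3): μ^(1)=7; μ^(2)=5/2; μ^(3)=-2

((1, 0, 0, 0); (1, 1, 0, 0); (0, 0, 3, 3))


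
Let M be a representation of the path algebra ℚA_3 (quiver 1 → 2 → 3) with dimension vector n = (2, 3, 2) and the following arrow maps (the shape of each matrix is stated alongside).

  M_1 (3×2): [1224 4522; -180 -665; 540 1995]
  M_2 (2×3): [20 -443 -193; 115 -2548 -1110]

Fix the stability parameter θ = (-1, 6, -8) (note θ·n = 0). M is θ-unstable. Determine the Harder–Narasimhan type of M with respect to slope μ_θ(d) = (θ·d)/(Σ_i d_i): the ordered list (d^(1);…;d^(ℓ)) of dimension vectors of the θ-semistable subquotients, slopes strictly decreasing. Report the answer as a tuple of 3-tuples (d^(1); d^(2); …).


Interval decomposition of M: I[1,1], I[1,2], I[2,3]^2.
HN type (ℓ=2): μ^(1)=6; μ^(2)=-1

((0, 1, 0); (2, 2, 2))


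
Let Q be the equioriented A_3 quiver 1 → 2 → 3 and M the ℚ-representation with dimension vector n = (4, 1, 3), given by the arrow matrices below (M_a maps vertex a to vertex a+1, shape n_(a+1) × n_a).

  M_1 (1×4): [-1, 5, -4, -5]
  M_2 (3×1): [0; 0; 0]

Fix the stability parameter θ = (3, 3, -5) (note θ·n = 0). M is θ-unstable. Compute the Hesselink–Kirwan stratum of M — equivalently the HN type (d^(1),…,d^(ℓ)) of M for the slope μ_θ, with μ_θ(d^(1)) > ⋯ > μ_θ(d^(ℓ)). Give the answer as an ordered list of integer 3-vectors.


Barcode: M ≅ I[1,1]^3, I[1,2], I[3,3]^3. HN layers by μ_θ (2 steps, strictly decreasing):
  μ^(1)=3; μ^(2)=-5

((4, 1, 0); (0, 0, 3))


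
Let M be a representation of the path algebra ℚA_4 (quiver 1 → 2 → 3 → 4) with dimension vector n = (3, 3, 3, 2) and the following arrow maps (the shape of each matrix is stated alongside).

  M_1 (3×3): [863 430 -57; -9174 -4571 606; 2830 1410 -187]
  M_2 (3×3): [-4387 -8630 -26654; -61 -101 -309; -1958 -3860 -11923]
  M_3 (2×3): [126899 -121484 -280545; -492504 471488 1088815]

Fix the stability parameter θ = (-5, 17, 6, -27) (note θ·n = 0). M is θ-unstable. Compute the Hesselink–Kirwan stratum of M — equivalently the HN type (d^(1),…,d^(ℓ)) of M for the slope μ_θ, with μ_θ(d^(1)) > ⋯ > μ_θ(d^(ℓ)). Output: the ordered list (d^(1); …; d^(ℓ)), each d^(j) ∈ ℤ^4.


Via rank(M_{q-1}∘⋯∘M_p): M ≅ I[1,3], I[1,4]^2.
μ_θ-semistable layers: μ^(1)=23/2; μ^(2)=-4/3; μ^(3)=-5

((0, 1, 1, 0); (0, 2, 2, 2); (3, 0, 0, 0))


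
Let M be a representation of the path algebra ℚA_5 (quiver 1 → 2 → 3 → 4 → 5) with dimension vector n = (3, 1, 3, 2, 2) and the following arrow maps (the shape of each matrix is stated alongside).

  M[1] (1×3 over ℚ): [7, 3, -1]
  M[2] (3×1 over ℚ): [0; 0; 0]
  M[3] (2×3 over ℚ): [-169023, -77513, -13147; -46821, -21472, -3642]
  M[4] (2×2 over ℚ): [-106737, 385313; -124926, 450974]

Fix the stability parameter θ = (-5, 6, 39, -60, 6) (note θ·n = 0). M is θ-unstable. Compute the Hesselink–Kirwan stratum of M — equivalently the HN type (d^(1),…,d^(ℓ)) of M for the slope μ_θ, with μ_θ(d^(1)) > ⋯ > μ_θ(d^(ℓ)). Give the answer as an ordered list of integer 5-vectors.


Interval decomposition of M: I[1,1]^2, I[1,2], I[3,3], I[3,4], I[3,5], I[5,5].
HN type (ℓ=4): μ^(1)=39; μ^(2)=6; μ^(3)=-5; μ^(4)=-21/2

((0, 0, 1, 0, 0); (0, 1, 0, 0, 2); (3, 0, 0, 0, 0); (0, 0, 2, 2, 0))


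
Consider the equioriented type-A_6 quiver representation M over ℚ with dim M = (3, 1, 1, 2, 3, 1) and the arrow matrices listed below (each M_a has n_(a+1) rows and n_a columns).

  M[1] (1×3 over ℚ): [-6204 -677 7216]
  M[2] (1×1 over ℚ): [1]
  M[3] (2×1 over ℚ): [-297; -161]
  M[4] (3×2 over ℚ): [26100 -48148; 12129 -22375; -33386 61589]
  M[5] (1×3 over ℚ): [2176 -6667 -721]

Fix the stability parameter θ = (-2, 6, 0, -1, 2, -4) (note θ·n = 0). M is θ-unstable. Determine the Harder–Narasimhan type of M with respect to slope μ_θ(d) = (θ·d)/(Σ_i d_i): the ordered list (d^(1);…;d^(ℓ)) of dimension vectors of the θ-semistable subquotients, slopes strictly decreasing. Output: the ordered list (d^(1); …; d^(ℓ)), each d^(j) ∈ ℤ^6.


Barcode: M ≅ I[1,1]^2, I[1,6], I[4,5], I[5,5]. HN layers by μ_θ (4 steps, strictly decreasing):
  μ^(1)=2; μ^(2)=3/5; μ^(3)=-1; μ^(4)=-2

((0, 0, 0, 0, 2, 0); (0, 1, 1, 1, 1, 1); (0, 0, 0, 1, 0, 0); (3, 0, 0, 0, 0, 0))


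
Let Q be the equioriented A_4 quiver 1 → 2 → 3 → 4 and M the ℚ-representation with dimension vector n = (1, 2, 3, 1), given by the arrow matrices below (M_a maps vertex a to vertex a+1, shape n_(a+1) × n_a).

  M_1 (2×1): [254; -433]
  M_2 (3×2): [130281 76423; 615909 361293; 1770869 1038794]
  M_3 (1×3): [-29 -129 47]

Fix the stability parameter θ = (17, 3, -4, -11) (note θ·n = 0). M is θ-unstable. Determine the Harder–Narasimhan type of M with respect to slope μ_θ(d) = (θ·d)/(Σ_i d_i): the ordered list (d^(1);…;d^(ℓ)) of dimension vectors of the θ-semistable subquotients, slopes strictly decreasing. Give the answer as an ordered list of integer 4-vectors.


Barcode: M ≅ I[1,3], I[2,4], I[3,3]. HN layers by μ_θ (2 steps, strictly decreasing):
  μ^(1)=16/3; μ^(2)=-4

((1, 1, 1, 0); (0, 1, 2, 1))


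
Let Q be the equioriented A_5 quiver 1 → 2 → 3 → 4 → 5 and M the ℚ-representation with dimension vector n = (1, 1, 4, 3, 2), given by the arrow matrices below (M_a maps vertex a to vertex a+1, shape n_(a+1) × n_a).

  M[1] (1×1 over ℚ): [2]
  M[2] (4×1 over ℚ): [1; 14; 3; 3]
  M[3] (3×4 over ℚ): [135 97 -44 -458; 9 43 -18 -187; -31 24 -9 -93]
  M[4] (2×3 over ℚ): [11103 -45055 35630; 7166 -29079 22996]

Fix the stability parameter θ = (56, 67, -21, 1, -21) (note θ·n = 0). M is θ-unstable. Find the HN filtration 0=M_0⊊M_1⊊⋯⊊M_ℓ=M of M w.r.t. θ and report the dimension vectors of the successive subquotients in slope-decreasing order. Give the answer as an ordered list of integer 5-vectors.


Interval decomposition of M: I[1,5], I[3,3], I[3,4], I[3,5].
HN type (ℓ=4): μ^(1)=82/5; μ^(2)=1; μ^(3)=-10; μ^(4)=-21

((1, 1, 1, 1, 1); (0, 0, 0, 1, 0); (0, 0, 0, 1, 1); (0, 0, 3, 0, 0))


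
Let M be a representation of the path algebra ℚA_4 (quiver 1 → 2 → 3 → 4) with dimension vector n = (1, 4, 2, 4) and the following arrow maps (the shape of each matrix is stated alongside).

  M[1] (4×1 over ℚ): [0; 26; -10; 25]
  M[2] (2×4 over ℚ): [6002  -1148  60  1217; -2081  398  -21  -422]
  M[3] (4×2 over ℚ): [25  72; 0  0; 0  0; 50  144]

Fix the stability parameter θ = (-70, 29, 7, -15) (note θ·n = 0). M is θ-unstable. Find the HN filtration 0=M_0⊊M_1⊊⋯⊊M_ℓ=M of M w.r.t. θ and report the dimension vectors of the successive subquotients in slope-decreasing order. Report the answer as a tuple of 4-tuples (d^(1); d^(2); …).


Barcode: M ≅ I[1,4], I[2,2]^2, I[2,3], I[4,4]^3. HN layers by μ_θ (5 steps, strictly decreasing):
  μ^(1)=29; μ^(2)=18; μ^(3)=7; μ^(4)=-15; μ^(5)=-70

((0, 2, 0, 0); (0, 1, 1, 0); (0, 1, 1, 1); (0, 0, 0, 3); (1, 0, 0, 0))


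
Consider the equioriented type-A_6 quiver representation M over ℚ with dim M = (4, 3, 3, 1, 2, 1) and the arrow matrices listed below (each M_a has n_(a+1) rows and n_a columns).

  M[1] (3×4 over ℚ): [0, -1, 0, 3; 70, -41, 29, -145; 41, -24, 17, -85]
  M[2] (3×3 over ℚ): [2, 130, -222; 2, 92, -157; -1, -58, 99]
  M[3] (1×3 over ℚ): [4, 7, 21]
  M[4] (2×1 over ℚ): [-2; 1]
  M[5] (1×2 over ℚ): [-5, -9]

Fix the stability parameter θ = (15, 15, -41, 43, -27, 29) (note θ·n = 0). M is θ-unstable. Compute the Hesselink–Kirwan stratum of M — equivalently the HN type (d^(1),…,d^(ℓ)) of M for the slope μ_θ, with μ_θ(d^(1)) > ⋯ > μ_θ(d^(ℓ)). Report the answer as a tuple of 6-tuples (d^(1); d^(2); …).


Barcode: M ≅ I[1,1], I[1,3]^2, I[1,6], I[5,5]. HN layers by μ_θ (5 steps, strictly decreasing):
  μ^(1)=29; μ^(2)=15; μ^(3)=8; μ^(4)=-11/3; μ^(5)=-27

((0, 0, 0, 0, 0, 1); (1, 0, 0, 0, 0, 0); (0, 0, 0, 1, 1, 0); (3, 3, 3, 0, 0, 0); (0, 0, 0, 0, 1, 0))


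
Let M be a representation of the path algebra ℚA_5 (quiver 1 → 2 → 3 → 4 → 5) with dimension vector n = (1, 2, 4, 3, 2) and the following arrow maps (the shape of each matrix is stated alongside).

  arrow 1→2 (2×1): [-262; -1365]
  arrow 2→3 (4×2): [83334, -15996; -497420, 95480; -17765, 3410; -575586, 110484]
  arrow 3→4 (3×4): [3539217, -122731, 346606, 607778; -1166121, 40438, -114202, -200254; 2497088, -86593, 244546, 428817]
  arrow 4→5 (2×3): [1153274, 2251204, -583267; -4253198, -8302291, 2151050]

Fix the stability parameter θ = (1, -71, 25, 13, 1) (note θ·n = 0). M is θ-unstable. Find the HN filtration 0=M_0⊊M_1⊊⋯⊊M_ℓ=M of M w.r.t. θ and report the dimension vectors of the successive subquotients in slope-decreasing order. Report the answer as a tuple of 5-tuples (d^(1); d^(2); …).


Interval decomposition of M: I[1,3], I[2,2], I[3,4], I[3,5]^2.
HN type (ℓ=5): μ^(1)=25; μ^(2)=19; μ^(3)=13; μ^(4)=-35; μ^(5)=-71

((0, 0, 1, 0, 0); (0, 0, 1, 1, 0); (0, 0, 2, 2, 2); (1, 1, 0, 0, 0); (0, 1, 0, 0, 0))


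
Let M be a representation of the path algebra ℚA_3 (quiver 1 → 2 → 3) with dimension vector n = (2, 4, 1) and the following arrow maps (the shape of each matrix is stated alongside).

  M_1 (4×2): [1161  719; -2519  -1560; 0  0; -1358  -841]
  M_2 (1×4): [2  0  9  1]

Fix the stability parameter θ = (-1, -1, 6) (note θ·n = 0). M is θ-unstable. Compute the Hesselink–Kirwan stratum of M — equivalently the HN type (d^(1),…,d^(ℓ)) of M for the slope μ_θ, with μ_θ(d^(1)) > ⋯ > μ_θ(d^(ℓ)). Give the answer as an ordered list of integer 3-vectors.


Via rank(M_{q-1}∘⋯∘M_p): M ≅ I[1,2], I[1,3], I[2,2]^2.
μ_θ-semistable layers: μ^(1)=6; μ^(2)=-1

((0, 0, 1); (2, 4, 0))


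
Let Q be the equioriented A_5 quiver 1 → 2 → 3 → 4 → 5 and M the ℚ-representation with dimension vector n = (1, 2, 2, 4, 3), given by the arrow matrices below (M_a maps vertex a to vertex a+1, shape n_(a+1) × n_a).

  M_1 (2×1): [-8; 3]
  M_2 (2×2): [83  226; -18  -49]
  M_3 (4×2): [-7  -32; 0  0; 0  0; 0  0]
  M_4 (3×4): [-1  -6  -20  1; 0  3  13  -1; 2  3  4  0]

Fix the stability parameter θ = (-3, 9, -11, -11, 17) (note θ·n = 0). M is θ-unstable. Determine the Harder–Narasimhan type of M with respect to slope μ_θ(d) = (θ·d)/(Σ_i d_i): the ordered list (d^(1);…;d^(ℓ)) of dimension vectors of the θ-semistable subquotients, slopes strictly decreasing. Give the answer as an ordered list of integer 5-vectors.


Interval decomposition of M: I[1,5], I[2,3], I[4,4], I[4,5]^2.
HN type (ℓ=4): μ^(1)=17; μ^(2)=-1; μ^(3)=-4; μ^(4)=-11

((0, 0, 0, 0, 3); (0, 1, 1, 0, 0); (1, 1, 1, 1, 0); (0, 0, 0, 3, 0))


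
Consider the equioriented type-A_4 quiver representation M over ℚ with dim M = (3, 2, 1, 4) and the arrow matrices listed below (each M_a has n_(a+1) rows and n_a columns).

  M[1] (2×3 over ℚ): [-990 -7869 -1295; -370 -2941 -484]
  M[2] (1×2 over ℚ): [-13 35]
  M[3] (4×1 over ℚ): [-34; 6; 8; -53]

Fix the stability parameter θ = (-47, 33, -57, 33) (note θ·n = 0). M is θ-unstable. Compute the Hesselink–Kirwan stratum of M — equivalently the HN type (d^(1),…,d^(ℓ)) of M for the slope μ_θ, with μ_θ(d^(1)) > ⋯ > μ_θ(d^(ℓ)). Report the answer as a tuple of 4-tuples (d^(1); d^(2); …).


Barcode: M ≅ I[1,1], I[1,2], I[1,4], I[4,4]^3. HN layers by μ_θ (3 steps, strictly decreasing):
  μ^(1)=33; μ^(2)=-12; μ^(3)=-47

((0, 1, 0, 4); (0, 1, 1, 0); (3, 0, 0, 0))


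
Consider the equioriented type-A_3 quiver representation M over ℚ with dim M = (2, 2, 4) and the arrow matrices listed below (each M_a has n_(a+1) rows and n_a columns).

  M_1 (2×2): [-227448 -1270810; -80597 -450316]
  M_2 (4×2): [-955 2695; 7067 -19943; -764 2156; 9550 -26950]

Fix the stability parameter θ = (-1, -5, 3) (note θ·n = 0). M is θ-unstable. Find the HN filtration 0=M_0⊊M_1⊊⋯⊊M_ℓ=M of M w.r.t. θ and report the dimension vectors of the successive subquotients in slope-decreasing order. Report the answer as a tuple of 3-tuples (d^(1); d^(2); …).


Barcode: M ≅ I[1,2], I[1,3], I[3,3]^3. HN layers by μ_θ (2 steps, strictly decreasing):
  μ^(1)=3; μ^(2)=-3

((0, 0, 4); (2, 2, 0))


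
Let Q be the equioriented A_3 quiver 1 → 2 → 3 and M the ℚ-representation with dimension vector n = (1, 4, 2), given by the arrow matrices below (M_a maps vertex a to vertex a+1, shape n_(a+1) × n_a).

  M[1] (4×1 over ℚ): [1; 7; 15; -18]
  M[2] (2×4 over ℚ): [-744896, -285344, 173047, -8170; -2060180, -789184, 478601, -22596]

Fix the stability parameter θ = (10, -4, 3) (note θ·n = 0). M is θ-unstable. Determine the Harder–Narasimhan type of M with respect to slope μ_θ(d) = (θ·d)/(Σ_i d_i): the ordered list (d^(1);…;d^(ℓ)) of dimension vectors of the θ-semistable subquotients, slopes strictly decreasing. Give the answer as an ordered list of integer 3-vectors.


Barcode: M ≅ I[1,3], I[2,2]^2, I[2,3]. HN layers by μ_θ (2 steps, strictly decreasing):
  μ^(1)=3; μ^(2)=-4

((1, 1, 2); (0, 3, 0))


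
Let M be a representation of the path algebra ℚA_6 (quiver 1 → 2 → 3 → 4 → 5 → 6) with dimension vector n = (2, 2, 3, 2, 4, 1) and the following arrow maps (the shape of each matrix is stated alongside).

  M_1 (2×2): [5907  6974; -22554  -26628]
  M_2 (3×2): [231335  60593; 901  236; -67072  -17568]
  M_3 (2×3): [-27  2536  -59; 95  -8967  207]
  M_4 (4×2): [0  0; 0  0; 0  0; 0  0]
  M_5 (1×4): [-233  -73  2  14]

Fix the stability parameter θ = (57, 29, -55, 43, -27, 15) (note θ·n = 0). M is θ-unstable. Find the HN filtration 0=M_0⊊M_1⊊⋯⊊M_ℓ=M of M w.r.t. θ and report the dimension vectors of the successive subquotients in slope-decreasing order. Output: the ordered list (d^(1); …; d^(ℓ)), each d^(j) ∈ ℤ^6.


Via rank(M_{q-1}∘⋯∘M_p): M ≅ I[1,1], I[1,4], I[2,4], I[3,3], I[5,5]^3, I[5,6].
μ_θ-semistable layers: μ^(1)=57; μ^(2)=43; μ^(3)=15; μ^(4)=31/3; μ^(5)=-13; μ^(6)=-27; μ^(7)=-55

((1, 0, 0, 0, 0, 0); (0, 0, 0, 2, 0, 0); (0, 0, 0, 0, 0, 1); (1, 1, 1, 0, 0, 0); (0, 1, 1, 0, 0, 0); (0, 0, 0, 0, 4, 0); (0, 0, 1, 0, 0, 0))


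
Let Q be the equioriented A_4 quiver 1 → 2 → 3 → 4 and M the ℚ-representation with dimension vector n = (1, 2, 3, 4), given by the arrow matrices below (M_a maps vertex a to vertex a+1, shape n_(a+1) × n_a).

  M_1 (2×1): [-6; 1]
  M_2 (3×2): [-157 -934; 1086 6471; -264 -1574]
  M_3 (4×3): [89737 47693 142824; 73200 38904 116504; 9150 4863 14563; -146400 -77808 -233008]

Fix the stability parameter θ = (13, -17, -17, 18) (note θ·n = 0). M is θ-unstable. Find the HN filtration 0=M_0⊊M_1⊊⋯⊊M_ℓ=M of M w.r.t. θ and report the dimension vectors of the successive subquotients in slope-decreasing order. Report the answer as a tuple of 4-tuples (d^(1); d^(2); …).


Interval decomposition of M: I[1,4], I[2,4], I[3,3], I[4,4]^2.
HN type (ℓ=3): μ^(1)=18; μ^(2)=-7; μ^(3)=-17

((0, 0, 0, 4); (1, 1, 1, 0); (0, 1, 2, 0))


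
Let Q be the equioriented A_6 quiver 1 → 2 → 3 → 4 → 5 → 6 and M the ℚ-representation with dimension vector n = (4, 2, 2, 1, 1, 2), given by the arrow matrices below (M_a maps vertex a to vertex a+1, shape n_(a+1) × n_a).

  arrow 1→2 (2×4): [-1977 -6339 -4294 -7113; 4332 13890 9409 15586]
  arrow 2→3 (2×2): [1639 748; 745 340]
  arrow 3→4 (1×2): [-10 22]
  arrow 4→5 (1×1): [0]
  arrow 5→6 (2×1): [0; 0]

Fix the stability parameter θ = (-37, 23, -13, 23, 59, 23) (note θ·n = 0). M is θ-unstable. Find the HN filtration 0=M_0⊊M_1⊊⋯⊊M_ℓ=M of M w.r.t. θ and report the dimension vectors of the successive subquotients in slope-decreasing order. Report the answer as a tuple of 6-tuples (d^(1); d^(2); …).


Barcode: M ≅ I[1,1]^2, I[1,2], I[1,3], I[3,4], I[5,5], I[6,6]^2. HN layers by μ_θ (5 steps, strictly decreasing):
  μ^(1)=59; μ^(2)=23; μ^(3)=5; μ^(4)=-13; μ^(5)=-37

((0, 0, 0, 0, 1, 0); (0, 1, 0, 1, 0, 2); (0, 1, 1, 0, 0, 0); (0, 0, 1, 0, 0, 0); (4, 0, 0, 0, 0, 0))


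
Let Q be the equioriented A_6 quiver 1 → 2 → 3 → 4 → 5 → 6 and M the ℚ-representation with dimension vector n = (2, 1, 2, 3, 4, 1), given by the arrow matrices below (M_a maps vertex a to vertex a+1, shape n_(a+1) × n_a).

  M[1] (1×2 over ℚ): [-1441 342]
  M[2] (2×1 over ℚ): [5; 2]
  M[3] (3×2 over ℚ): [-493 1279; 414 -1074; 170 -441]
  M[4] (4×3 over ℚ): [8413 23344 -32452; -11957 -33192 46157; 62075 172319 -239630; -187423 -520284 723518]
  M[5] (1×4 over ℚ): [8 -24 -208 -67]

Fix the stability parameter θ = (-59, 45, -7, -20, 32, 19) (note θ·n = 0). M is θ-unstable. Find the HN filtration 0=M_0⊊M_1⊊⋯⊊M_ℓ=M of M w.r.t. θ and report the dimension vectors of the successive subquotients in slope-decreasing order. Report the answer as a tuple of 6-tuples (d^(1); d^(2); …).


Via rank(M_{q-1}∘⋯∘M_p): M ≅ I[1,1], I[1,6], I[3,5], I[4,5], I[5,5].
μ_θ-semistable layers: μ^(1)=32; μ^(2)=51/2; μ^(3)=6; μ^(4)=-27/2; μ^(5)=-20; μ^(6)=-59

((0, 0, 0, 0, 3, 0); (0, 0, 0, 0, 1, 1); (0, 1, 1, 1, 0, 0); (0, 0, 1, 1, 0, 0); (0, 0, 0, 1, 0, 0); (2, 0, 0, 0, 0, 0))


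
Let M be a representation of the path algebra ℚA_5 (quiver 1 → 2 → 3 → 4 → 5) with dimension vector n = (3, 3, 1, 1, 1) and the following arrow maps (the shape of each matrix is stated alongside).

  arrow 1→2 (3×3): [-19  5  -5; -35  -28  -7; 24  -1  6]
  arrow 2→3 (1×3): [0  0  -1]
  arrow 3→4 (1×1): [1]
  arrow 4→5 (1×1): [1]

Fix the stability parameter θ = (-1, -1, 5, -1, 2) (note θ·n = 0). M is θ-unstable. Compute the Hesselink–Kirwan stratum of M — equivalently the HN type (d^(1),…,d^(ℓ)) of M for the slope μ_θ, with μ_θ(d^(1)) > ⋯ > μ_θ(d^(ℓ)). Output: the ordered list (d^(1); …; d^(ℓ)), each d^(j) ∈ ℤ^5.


Interval decomposition of M: I[1,1], I[1,2], I[1,5], I[2,2].
HN type (ℓ=2): μ^(1)=2; μ^(2)=-1

((0, 0, 1, 1, 1); (3, 3, 0, 0, 0))


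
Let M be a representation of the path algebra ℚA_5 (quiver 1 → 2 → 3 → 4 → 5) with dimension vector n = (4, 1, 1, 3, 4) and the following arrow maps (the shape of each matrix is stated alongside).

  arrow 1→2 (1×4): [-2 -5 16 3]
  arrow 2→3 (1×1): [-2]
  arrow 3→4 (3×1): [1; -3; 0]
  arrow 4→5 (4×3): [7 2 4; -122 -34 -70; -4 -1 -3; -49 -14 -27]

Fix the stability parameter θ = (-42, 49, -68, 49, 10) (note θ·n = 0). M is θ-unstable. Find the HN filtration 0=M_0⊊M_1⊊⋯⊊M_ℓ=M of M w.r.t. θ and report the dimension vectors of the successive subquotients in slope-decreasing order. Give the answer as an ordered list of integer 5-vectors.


Via rank(M_{q-1}∘⋯∘M_p): M ≅ I[1,1]^3, I[1,5], I[4,5]^2, I[5,5].
μ_θ-semistable layers: μ^(1)=59/2; μ^(2)=10; μ^(3)=-19/2; μ^(4)=-42

((0, 0, 0, 3, 3); (0, 0, 0, 0, 1); (0, 1, 1, 0, 0); (4, 0, 0, 0, 0))


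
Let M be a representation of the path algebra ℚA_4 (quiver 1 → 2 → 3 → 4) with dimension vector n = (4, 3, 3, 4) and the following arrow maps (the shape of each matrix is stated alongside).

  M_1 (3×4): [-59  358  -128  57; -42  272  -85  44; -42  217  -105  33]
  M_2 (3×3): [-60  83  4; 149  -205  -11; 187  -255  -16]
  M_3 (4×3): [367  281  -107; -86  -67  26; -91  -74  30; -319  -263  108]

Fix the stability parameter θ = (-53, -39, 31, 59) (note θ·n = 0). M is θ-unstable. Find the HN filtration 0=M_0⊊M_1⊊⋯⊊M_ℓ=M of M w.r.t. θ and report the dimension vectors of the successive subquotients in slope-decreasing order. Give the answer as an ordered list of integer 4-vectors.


Interval decomposition of M: I[1,1], I[1,4]^3, I[4,4].
HN type (ℓ=4): μ^(1)=59; μ^(2)=31; μ^(3)=-39; μ^(4)=-53

((0, 0, 0, 4); (0, 0, 3, 0); (0, 3, 0, 0); (4, 0, 0, 0))


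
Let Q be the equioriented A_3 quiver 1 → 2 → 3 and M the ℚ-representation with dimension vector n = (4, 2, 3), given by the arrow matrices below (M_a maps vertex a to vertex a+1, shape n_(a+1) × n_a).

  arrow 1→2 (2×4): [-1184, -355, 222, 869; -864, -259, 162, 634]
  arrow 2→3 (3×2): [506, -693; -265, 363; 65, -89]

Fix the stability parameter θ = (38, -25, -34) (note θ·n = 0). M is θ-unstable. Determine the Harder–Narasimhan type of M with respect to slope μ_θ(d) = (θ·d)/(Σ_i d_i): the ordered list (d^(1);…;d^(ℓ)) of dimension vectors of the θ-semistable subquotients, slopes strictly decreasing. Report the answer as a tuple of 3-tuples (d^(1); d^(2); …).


Barcode: M ≅ I[1,1]^2, I[1,3]^2, I[3,3]. HN layers by μ_θ (3 steps, strictly decreasing):
  μ^(1)=38; μ^(2)=-7; μ^(3)=-34

((2, 0, 0); (2, 2, 2); (0, 0, 1))


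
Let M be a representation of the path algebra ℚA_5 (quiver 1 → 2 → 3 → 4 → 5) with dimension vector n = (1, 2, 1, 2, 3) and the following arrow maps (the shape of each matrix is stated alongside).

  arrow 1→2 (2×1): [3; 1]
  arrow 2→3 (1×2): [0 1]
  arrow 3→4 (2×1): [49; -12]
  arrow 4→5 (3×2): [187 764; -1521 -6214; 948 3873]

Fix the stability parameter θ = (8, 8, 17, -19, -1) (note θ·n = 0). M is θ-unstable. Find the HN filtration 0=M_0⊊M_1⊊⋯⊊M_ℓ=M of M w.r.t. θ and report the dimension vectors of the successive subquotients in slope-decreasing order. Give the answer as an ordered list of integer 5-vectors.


Barcode: M ≅ I[1,5], I[2,2], I[4,5], I[5,5]. HN layers by μ_θ (4 steps, strictly decreasing):
  μ^(1)=8; μ^(2)=13/5; μ^(3)=-1; μ^(4)=-19

((0, 1, 0, 0, 0); (1, 1, 1, 1, 1); (0, 0, 0, 0, 2); (0, 0, 0, 1, 0))


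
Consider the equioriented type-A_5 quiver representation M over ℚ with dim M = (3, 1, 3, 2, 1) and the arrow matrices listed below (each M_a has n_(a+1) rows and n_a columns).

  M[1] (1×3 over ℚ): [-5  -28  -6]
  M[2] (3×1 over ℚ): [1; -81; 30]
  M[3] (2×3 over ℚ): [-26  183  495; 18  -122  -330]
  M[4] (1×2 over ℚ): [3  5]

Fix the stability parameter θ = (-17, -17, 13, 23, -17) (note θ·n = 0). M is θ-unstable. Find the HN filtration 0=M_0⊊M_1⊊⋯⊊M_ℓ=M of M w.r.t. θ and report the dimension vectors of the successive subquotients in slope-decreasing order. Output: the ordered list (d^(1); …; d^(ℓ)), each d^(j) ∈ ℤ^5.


Barcode: M ≅ I[1,1]^2, I[1,5], I[3,3], I[3,4]. HN layers by μ_θ (4 steps, strictly decreasing):
  μ^(1)=23; μ^(2)=13; μ^(3)=19/3; μ^(4)=-17

((0, 0, 0, 1, 0); (0, 0, 2, 0, 0); (0, 0, 1, 1, 1); (3, 1, 0, 0, 0))


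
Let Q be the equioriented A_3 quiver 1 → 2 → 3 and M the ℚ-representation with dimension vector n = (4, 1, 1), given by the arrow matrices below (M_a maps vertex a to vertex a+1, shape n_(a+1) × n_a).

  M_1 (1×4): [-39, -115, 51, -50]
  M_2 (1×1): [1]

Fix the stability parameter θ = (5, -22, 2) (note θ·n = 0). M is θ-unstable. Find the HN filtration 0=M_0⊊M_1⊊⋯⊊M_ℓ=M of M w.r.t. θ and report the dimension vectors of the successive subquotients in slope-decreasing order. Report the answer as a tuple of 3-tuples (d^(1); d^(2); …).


Via rank(M_{q-1}∘⋯∘M_p): M ≅ I[1,1]^3, I[1,3].
μ_θ-semistable layers: μ^(1)=5; μ^(2)=2; μ^(3)=-17/2

((3, 0, 0); (0, 0, 1); (1, 1, 0))


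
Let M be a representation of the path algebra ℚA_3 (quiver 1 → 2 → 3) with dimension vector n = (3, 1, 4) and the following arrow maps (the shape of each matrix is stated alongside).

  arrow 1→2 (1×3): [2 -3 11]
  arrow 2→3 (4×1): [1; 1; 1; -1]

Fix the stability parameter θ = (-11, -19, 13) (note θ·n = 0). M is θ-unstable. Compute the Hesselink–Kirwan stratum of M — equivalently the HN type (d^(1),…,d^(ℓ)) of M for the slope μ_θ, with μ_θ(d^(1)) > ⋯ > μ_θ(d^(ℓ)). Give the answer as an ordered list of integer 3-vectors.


Interval decomposition of M: I[1,1]^2, I[1,3], I[3,3]^3.
HN type (ℓ=3): μ^(1)=13; μ^(2)=-11; μ^(3)=-15

((0, 0, 4); (2, 0, 0); (1, 1, 0))


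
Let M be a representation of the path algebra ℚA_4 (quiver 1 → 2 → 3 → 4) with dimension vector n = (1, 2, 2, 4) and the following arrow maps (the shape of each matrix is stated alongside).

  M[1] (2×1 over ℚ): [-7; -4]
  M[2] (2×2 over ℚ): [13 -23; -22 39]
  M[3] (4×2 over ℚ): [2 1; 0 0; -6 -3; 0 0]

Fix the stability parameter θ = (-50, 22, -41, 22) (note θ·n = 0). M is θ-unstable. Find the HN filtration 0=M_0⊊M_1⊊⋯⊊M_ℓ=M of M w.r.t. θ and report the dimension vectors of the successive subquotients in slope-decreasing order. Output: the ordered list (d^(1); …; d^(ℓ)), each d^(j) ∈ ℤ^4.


Interval decomposition of M: I[1,3], I[2,4], I[4,4]^3.
HN type (ℓ=3): μ^(1)=22; μ^(2)=-19/2; μ^(3)=-50

((0, 0, 0, 4); (0, 2, 2, 0); (1, 0, 0, 0))


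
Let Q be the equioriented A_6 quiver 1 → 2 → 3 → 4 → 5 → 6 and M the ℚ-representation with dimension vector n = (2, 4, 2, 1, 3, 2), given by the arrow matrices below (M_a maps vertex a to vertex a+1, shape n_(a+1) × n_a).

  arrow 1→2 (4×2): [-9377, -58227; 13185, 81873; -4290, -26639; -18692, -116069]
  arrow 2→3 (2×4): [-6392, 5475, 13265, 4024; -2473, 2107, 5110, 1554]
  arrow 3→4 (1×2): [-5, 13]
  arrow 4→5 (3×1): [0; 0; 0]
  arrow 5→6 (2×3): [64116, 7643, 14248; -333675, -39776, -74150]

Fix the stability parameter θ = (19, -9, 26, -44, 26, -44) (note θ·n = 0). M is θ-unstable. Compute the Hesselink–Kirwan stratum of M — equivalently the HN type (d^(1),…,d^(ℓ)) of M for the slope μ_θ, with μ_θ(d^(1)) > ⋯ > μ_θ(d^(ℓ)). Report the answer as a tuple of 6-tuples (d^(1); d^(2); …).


Barcode: M ≅ I[1,3], I[1,4], I[2,2]^2, I[5,5], I[5,6]^2. HN layers by μ_θ (4 steps, strictly decreasing):
  μ^(1)=26; μ^(2)=5; μ^(3)=-2; μ^(4)=-9

((0, 0, 1, 0, 1, 0); (1, 1, 0, 0, 0, 0); (1, 1, 1, 1, 0, 0); (0, 2, 0, 0, 2, 2))


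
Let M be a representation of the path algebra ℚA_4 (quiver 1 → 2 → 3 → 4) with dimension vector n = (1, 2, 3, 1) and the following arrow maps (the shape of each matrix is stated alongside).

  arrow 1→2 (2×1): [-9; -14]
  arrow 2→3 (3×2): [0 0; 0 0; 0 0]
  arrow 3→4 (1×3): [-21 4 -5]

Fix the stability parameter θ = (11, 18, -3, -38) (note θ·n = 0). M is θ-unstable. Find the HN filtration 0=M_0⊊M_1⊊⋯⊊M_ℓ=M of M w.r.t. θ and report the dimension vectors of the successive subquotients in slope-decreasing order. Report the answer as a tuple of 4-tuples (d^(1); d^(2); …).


Via rank(M_{q-1}∘⋯∘M_p): M ≅ I[1,2], I[2,2], I[3,3]^2, I[3,4].
μ_θ-semistable layers: μ^(1)=18; μ^(2)=11; μ^(3)=-3; μ^(4)=-41/2

((0, 2, 0, 0); (1, 0, 0, 0); (0, 0, 2, 0); (0, 0, 1, 1))


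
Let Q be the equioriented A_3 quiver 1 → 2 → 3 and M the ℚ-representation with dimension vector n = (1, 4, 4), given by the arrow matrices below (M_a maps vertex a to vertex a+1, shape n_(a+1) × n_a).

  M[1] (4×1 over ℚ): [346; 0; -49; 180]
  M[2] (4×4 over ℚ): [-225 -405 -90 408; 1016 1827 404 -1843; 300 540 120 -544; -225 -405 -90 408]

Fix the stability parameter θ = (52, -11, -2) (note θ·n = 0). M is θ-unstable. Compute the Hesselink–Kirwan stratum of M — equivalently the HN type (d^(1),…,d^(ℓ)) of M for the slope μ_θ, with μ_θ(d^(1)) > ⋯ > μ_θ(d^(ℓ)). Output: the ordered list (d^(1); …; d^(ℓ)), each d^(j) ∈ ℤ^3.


Interval decomposition of M: I[1,2], I[2,2], I[2,3]^2, I[3,3]^2.
HN type (ℓ=3): μ^(1)=41/2; μ^(2)=-2; μ^(3)=-11

((1, 1, 0); (0, 0, 4); (0, 3, 0))


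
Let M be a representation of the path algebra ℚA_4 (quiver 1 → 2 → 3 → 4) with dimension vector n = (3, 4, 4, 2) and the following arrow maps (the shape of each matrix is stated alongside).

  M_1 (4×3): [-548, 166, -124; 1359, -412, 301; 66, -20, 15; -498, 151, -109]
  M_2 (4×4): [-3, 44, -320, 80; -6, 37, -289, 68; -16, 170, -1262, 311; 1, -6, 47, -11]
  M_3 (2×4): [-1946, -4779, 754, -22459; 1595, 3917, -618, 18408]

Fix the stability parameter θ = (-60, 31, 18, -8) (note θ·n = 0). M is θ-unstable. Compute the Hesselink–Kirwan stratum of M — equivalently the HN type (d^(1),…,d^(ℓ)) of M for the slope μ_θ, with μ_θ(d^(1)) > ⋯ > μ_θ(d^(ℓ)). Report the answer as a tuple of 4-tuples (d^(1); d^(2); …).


Via rank(M_{q-1}∘⋯∘M_p): M ≅ I[1,3], I[1,4]^2, I[2,3].
μ_θ-semistable layers: μ^(1)=49/2; μ^(2)=41/3; μ^(3)=-60

((0, 2, 2, 0); (0, 2, 2, 2); (3, 0, 0, 0))


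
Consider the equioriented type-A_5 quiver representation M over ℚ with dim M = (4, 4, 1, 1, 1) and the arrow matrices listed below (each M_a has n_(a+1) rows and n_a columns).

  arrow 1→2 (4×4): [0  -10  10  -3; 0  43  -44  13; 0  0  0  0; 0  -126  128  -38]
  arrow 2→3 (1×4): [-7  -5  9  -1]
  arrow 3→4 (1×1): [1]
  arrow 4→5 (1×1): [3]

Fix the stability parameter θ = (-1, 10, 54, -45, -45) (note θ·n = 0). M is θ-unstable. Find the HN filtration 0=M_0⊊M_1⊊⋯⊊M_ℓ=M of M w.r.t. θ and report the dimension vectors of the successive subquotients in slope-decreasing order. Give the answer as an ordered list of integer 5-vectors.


Interval decomposition of M: I[1,1]^2, I[1,2], I[1,5], I[2,2]^2.
HN type (ℓ=3): μ^(1)=10; μ^(2)=-1; μ^(3)=-27/5

((0, 3, 0, 0, 0); (3, 0, 0, 0, 0); (1, 1, 1, 1, 1))


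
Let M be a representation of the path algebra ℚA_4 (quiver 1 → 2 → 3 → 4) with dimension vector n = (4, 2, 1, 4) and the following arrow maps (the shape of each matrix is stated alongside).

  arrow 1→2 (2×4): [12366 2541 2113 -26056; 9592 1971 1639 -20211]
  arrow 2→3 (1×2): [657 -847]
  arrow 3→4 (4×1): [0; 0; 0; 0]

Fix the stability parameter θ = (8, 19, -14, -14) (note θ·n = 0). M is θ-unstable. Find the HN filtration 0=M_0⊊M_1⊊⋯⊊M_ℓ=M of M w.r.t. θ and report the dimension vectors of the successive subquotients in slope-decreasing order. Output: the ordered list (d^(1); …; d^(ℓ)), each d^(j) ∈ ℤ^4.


Barcode: M ≅ I[1,1]^2, I[1,2], I[1,3], I[4,4]^4. HN layers by μ_θ (4 steps, strictly decreasing):
  μ^(1)=19; μ^(2)=8; μ^(3)=13/3; μ^(4)=-14

((0, 1, 0, 0); (3, 0, 0, 0); (1, 1, 1, 0); (0, 0, 0, 4))
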